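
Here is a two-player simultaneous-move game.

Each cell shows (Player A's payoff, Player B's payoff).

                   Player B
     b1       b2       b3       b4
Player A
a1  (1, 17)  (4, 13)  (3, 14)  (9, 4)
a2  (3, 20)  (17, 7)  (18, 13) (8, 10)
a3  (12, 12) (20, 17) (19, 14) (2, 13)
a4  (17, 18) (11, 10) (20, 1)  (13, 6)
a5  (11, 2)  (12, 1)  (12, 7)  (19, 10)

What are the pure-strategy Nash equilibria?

(a3, b2); (a4, b1); (a5, b4)

(a1, b1): Player A can switch to a2 (1 → 3). Not NE.
(a1, b2): Player A can switch to a2 (4 → 17). Not NE.
(a1, b3): Player A can switch to a2 (3 → 18). Not NE.
(a1, b4): Player A can switch to a4 (9 → 13). Not NE.
(a2, b1): Player A can switch to a3 (3 → 12). Not NE.
(a2, b2): Player A can switch to a3 (17 → 20). Not NE.
(a2, b3): Player A can switch to a3 (18 → 19). Not NE.
(a2, b4): Player A can switch to a1 (8 → 9). Not NE.
(a3, b1): Player A can switch to a4 (12 → 17). Not NE.
(a3, b2): Player A gets 20, best alternative 17; Player B gets 17, best alternative 14. No profitable deviation — NE.
(a3, b3): Player A can switch to a4 (19 → 20). Not NE.
(a4, b1): Player A gets 17, best alternative 12; Player B gets 18, best alternative 10. No profitable deviation — NE.
(a5, b4): Player A gets 19, best alternative 13; Player B gets 10, best alternative 7. No profitable deviation — NE.
(The remaining 7 profiles each have a profitable deviation by the same check.)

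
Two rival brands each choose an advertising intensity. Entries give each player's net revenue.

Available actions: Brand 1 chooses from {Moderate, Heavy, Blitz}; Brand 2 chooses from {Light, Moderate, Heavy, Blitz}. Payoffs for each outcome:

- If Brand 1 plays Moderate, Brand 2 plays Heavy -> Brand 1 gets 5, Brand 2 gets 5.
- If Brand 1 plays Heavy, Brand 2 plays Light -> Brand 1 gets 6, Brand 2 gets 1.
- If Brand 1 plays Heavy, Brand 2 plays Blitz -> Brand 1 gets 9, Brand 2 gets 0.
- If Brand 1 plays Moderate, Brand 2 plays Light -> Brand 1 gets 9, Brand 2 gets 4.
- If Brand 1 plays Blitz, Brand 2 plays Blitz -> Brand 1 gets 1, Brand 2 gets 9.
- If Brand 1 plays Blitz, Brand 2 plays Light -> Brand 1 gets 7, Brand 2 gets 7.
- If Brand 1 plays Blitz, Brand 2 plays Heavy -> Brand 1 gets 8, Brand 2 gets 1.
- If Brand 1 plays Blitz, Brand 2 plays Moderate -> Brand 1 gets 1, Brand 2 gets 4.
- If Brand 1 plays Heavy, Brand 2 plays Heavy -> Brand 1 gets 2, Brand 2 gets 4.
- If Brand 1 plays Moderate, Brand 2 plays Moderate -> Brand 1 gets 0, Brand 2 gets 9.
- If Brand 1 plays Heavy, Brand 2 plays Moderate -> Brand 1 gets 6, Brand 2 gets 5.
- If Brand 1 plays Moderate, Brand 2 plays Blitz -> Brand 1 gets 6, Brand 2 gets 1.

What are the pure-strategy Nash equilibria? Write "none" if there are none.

Brand 1 against Light: payoffs 9, 6, 7 → best response Moderate.
Brand 1 against Moderate: payoffs 0, 6, 1 → best response Heavy.
Brand 1 against Heavy: payoffs 5, 2, 8 → best response Blitz.
Brand 1 against Blitz: payoffs 6, 9, 1 → best response Heavy.
Brand 2 against Moderate: payoffs 4, 9, 5, 1 → best response Moderate.
Brand 2 against Heavy: payoffs 1, 5, 4, 0 → best response Moderate.
Brand 2 against Blitz: payoffs 7, 4, 1, 9 → best response Blitz.
Mutual best responses: (Heavy, Moderate).

The unique pure-strategy Nash equilibrium is (Heavy, Moderate).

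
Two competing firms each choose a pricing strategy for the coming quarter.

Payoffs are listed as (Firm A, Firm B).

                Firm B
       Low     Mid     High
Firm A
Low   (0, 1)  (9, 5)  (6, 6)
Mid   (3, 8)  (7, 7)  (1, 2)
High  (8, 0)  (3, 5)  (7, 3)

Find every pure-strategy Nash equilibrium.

Mark each player's best response to every combination of opponents' strategies; a profile where every player is best-responding is a pure Nash equilibrium.
Firm A against Low: payoffs 0, 3, 8 → best response High.
Firm A against Mid: payoffs 9, 7, 3 → best response Low.
Firm A against High: payoffs 6, 1, 7 → best response High.
Firm B against Low: payoffs 1, 5, 6 → best response High.
Firm B against Mid: payoffs 8, 7, 2 → best response Low.
Firm B against High: payoffs 0, 5, 3 → best response Mid.
No profile is a mutual best response for all players.

There is no pure-strategy Nash equilibrium.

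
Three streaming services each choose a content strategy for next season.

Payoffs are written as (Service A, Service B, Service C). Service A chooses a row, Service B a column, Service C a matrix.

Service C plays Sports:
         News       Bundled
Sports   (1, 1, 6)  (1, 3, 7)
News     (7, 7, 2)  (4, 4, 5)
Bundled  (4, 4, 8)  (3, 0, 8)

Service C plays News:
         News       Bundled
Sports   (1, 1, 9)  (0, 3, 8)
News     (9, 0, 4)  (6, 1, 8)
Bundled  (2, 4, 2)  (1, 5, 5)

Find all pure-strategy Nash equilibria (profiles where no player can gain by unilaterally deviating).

Service A against (News, Sports): payoffs 1, 7, 4 → best response News.
Service A against (News, News): payoffs 1, 9, 2 → best response News.
Service A against (Bundled, Sports): payoffs 1, 4, 3 → best response News.
Service A against (Bundled, News): payoffs 0, 6, 1 → best response News.
Service B against (Sports, Sports): payoffs 1, 3 → best response Bundled.
Service B against (Sports, News): payoffs 1, 3 → best response Bundled.
Service B against (News, Sports): payoffs 7, 4 → best response News.
Service B against (News, News): payoffs 0, 1 → best response Bundled.
Service B against (Bundled, Sports): payoffs 4, 0 → best response News.
Service B against (Bundled, News): payoffs 4, 5 → best response Bundled.
Service C against (Sports, News): payoffs 6, 9 → best response News.
Service C against (Sports, Bundled): payoffs 7, 8 → best response News.
Service C against (News, News): payoffs 2, 4 → best response News.
Service C against (News, Bundled): payoffs 5, 8 → best response News.
Service C against (Bundled, News): payoffs 8, 2 → best response Sports.
Service C against (Bundled, Bundled): payoffs 8, 5 → best response Sports.
Mutual best responses: (News, Bundled, News).

(News, Bundled, News)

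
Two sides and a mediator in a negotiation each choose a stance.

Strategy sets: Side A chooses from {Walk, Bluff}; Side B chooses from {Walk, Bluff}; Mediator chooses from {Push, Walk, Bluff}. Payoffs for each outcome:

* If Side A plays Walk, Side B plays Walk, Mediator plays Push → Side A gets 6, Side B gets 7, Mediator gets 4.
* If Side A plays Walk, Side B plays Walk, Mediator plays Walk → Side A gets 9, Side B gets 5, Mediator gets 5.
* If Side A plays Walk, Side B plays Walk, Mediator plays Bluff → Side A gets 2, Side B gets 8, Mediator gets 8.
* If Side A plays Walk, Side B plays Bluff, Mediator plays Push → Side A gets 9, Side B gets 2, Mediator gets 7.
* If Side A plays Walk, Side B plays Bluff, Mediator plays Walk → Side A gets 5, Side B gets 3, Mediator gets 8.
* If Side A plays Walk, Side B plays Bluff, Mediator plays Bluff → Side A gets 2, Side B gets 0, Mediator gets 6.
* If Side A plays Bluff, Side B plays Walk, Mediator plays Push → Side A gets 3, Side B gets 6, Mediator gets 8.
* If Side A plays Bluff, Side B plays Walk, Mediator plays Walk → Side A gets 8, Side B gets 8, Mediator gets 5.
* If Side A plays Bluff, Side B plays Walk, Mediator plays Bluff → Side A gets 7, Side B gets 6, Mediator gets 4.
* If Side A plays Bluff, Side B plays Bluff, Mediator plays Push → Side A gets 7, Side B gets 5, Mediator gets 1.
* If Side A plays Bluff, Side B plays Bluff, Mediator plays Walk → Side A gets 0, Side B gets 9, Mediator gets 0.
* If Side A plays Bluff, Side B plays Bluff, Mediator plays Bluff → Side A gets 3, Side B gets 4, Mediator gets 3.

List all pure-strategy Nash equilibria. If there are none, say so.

Check each profile: it is a Nash equilibrium iff no player can strictly gain by switching unilaterally.
(Walk, Walk, Push): Mediator can switch to Walk (4 → 5). Not NE.
(Walk, Walk, Walk): Mediator can switch to Bluff (5 → 8). Not NE.
(Walk, Walk, Bluff): Side A can switch to Bluff (2 → 7). Not NE.
(Walk, Bluff, Push): Side B can switch to Walk (2 → 7). Not NE.
(Walk, Bluff, Walk): Side B can switch to Walk (3 → 5). Not NE.
(Walk, Bluff, Bluff): Side A can switch to Bluff (2 → 3). Not NE.
(Bluff, Walk, Push): Side A can switch to Walk (3 → 6). Not NE.
(Bluff, Walk, Walk): Side A can switch to Walk (8 → 9). Not NE.
(Bluff, Walk, Bluff): Mediator can switch to Push (4 → 8). Not NE.
(Bluff, Bluff, Push): Side A can switch to Walk (7 → 9). Not NE.
(The remaining 2 profiles each have a profitable deviation by the same check.)

This game has no pure Nash equilibrium.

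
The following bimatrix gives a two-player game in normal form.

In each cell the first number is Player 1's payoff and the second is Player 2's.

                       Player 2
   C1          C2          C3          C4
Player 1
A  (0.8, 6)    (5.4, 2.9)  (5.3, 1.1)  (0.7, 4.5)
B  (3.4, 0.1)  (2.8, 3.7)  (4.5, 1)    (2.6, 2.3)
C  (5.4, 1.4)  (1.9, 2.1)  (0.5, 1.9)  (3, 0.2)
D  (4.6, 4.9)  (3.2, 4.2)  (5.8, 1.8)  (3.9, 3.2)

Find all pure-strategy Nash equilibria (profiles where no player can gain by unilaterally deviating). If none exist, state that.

none

Player 1 against C1: payoffs 0.8, 3.4, 5.4, 4.6 → best response C.
Player 1 against C2: payoffs 5.4, 2.8, 1.9, 3.2 → best response A.
Player 1 against C3: payoffs 5.3, 4.5, 0.5, 5.8 → best response D.
Player 1 against C4: payoffs 0.7, 2.6, 3, 3.9 → best response D.
Player 2 against A: payoffs 6, 2.9, 1.1, 4.5 → best response C1.
Player 2 against B: payoffs 0.1, 3.7, 1, 2.3 → best response C2.
Player 2 against C: payoffs 1.4, 2.1, 1.9, 0.2 → best response C2.
Player 2 against D: payoffs 4.9, 4.2, 1.8, 3.2 → best response C1.
No profile is a mutual best response for all players.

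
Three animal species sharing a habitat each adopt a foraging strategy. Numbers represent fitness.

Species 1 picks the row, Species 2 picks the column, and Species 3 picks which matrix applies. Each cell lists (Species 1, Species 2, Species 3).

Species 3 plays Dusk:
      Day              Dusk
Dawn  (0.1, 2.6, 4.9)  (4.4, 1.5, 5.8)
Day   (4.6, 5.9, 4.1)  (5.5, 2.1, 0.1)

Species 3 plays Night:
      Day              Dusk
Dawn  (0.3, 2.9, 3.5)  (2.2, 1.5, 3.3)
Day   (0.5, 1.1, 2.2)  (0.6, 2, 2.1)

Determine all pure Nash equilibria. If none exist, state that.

(Day, Day, Dusk)

Species 1 against (Day, Dusk): payoffs 0.1, 4.6 → best response Day.
Species 1 against (Day, Night): payoffs 0.3, 0.5 → best response Day.
Species 1 against (Dusk, Dusk): payoffs 4.4, 5.5 → best response Day.
Species 1 against (Dusk, Night): payoffs 2.2, 0.6 → best response Dawn.
Species 2 against (Dawn, Dusk): payoffs 2.6, 1.5 → best response Day.
Species 2 against (Dawn, Night): payoffs 2.9, 1.5 → best response Day.
Species 2 against (Day, Dusk): payoffs 5.9, 2.1 → best response Day.
Species 2 against (Day, Night): payoffs 1.1, 2 → best response Dusk.
Species 3 against (Dawn, Day): payoffs 4.9, 3.5 → best response Dusk.
Species 3 against (Dawn, Dusk): payoffs 5.8, 3.3 → best response Dusk.
Species 3 against (Day, Day): payoffs 4.1, 2.2 → best response Dusk.
Species 3 against (Day, Dusk): payoffs 0.1, 2.1 → best response Night.
Mutual best responses: (Day, Day, Dusk).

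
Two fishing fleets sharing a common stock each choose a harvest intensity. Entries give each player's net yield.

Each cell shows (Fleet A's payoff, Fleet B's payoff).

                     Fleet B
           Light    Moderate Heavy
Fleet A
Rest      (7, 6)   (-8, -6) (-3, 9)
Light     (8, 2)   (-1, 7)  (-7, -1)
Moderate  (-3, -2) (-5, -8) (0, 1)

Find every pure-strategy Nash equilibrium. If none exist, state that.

(Rest, Light): Fleet A can switch to Light (7 → 8). Not NE.
(Rest, Moderate): Fleet A can switch to Light (-8 → -1). Not NE.
(Rest, Heavy): Fleet A can switch to Moderate (-3 → 0). Not NE.
(Light, Light): Fleet B can switch to Moderate (2 → 7). Not NE.
(Light, Moderate): Fleet A gets -1, best alternative -5; Fleet B gets 7, best alternative 2. No profitable deviation — NE.
(Light, Heavy): Fleet A can switch to Rest (-7 → -3). Not NE.
(Moderate, Light): Fleet A can switch to Rest (-3 → 7). Not NE.
(Moderate, Moderate): Fleet A can switch to Light (-5 → -1). Not NE.
(Moderate, Heavy): Fleet A gets 0, best alternative -3; Fleet B gets 1, best alternative -2. No profitable deviation — NE.

The pure Nash equilibria are (Light, Moderate); (Moderate, Heavy).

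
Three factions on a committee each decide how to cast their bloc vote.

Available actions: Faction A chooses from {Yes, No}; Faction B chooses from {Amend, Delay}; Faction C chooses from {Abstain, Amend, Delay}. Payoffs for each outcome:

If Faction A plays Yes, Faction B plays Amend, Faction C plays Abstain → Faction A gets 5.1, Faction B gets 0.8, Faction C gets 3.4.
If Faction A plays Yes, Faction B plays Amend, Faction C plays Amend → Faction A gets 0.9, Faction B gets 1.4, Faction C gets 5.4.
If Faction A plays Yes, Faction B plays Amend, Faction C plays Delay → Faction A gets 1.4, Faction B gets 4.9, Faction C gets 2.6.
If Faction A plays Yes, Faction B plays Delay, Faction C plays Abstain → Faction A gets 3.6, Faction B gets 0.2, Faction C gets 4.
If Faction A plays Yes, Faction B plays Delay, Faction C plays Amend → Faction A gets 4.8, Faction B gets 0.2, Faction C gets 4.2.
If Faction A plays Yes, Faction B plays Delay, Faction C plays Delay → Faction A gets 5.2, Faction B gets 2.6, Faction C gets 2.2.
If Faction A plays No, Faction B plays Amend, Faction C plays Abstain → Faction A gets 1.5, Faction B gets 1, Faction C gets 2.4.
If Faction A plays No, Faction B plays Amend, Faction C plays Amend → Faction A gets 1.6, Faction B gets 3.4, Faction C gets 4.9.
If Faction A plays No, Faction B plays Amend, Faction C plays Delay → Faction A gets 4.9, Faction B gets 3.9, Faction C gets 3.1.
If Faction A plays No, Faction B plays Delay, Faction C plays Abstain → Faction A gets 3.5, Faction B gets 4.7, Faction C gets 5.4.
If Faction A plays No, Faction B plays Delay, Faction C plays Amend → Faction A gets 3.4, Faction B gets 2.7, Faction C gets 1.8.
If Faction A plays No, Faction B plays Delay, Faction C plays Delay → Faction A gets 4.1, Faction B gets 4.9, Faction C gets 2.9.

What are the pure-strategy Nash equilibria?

(Yes, Amend, Abstain): Faction C can switch to Amend (3.4 → 5.4). Not NE.
(Yes, Amend, Amend): Faction A can switch to No (0.9 → 1.6). Not NE.
(Yes, Amend, Delay): Faction A can switch to No (1.4 → 4.9). Not NE.
(Yes, Delay, Abstain): Faction B can switch to Amend (0.2 → 0.8). Not NE.
(Yes, Delay, Amend): Faction B can switch to Amend (0.2 → 1.4). Not NE.
(Yes, Delay, Delay): Faction B can switch to Amend (2.6 → 4.9). Not NE.
(No, Amend, Abstain): Faction A can switch to Yes (1.5 → 5.1). Not NE.
(No, Amend, Amend): Faction A gets 1.6, best alternative 0.9; Faction B gets 3.4, best alternative 2.7; Faction C gets 4.9, best alternative 3.1. No profitable deviation — NE.
(No, Amend, Delay): Faction B can switch to Delay (3.9 → 4.9). Not NE.
(No, Delay, Abstain): Faction A can switch to Yes (3.5 → 3.6). Not NE.
(No, Delay, Amend): Faction A can switch to Yes (3.4 → 4.8). Not NE.
(The remaining 1 profile has a profitable deviation by the same check.)

(No, Amend, Amend)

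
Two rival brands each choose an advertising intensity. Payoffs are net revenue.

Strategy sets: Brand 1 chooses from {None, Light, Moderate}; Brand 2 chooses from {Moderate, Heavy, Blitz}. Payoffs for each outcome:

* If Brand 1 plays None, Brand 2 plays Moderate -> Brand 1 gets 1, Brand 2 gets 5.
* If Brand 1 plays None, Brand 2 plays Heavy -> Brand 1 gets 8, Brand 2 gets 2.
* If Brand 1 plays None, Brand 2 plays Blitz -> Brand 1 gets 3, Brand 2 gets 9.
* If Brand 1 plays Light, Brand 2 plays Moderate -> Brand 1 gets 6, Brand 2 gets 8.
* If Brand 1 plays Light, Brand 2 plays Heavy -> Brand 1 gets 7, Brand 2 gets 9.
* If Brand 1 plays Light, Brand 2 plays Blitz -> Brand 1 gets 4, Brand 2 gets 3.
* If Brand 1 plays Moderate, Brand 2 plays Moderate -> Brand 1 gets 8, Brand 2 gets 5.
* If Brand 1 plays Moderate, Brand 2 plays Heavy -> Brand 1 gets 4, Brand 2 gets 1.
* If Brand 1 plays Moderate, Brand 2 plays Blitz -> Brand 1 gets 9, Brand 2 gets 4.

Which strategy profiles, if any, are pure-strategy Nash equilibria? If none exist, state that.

Mark each player's best response to every combination of opponents' strategies; a profile where every player is best-responding is a pure Nash equilibrium.
Brand 1 against Moderate: payoffs 1, 6, 8 → best response Moderate.
Brand 1 against Heavy: payoffs 8, 7, 4 → best response None.
Brand 1 against Blitz: payoffs 3, 4, 9 → best response Moderate.
Brand 2 against None: payoffs 5, 2, 9 → best response Blitz.
Brand 2 against Light: payoffs 8, 9, 3 → best response Heavy.
Brand 2 against Moderate: payoffs 5, 1, 4 → best response Moderate.
Mutual best responses: (Moderate, Moderate).

(Moderate, Moderate)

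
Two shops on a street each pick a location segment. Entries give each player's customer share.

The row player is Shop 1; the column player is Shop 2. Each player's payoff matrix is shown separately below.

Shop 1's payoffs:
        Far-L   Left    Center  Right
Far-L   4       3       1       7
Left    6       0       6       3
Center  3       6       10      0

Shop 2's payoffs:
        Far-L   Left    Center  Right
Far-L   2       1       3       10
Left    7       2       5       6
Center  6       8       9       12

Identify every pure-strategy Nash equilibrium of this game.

Shop 1 against Far-L: payoffs 4, 6, 3 → best response Left.
Shop 1 against Left: payoffs 3, 0, 6 → best response Center.
Shop 1 against Center: payoffs 1, 6, 10 → best response Center.
Shop 1 against Right: payoffs 7, 3, 0 → best response Far-L.
Shop 2 against Far-L: payoffs 2, 1, 3, 10 → best response Right.
Shop 2 against Left: payoffs 7, 2, 5, 6 → best response Far-L.
Shop 2 against Center: payoffs 6, 8, 9, 12 → best response Right.
Mutual best responses: (Far-L, Right); (Left, Far-L).

The pure Nash equilibria are (Far-L, Right); (Left, Far-L).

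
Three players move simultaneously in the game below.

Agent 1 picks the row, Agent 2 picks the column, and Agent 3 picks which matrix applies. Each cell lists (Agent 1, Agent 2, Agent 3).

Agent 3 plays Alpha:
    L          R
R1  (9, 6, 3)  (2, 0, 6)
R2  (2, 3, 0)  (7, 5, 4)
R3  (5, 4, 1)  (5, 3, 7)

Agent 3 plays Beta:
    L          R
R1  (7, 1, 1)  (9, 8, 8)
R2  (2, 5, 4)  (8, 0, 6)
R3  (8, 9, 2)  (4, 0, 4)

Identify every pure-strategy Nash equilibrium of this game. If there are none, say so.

Agent 1 against (L, Alpha): payoffs 9, 2, 5 → best response R1.
Agent 1 against (L, Beta): payoffs 7, 2, 8 → best response R3.
Agent 1 against (R, Alpha): payoffs 2, 7, 5 → best response R2.
Agent 1 against (R, Beta): payoffs 9, 8, 4 → best response R1.
Agent 2 against (R1, Alpha): payoffs 6, 0 → best response L.
Agent 2 against (R1, Beta): payoffs 1, 8 → best response R.
Agent 2 against (R2, Alpha): payoffs 3, 5 → best response R.
Agent 2 against (R2, Beta): payoffs 5, 0 → best response L.
Agent 2 against (R3, Alpha): payoffs 4, 3 → best response L.
Agent 2 against (R3, Beta): payoffs 9, 0 → best response L.
Agent 3 against (R1, L): payoffs 3, 1 → best response Alpha.
Agent 3 against (R1, R): payoffs 6, 8 → best response Beta.
Agent 3 against (R2, L): payoffs 0, 4 → best response Beta.
Agent 3 against (R2, R): payoffs 4, 6 → best response Beta.
Agent 3 against (R3, L): payoffs 1, 2 → best response Beta.
Agent 3 against (R3, R): payoffs 7, 4 → best response Alpha.
Mutual best responses: (R1, L, Alpha); (R1, R, Beta); (R3, L, Beta).

Pure-strategy Nash equilibria: (R1, L, Alpha), (R1, R, Beta), (R3, L, Beta)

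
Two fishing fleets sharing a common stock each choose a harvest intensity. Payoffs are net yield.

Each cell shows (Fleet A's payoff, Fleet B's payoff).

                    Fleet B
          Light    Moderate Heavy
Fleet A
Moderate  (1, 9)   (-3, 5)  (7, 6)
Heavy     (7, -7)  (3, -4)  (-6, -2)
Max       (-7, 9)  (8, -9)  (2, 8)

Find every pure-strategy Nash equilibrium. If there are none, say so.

(Moderate, Light): Fleet A can switch to Heavy (1 → 7). Not NE.
(Moderate, Moderate): Fleet A can switch to Heavy (-3 → 3). Not NE.
(Moderate, Heavy): Fleet B can switch to Light (6 → 9). Not NE.
(Heavy, Light): Fleet B can switch to Moderate (-7 → -4). Not NE.
(Heavy, Moderate): Fleet A can switch to Max (3 → 8). Not NE.
(Heavy, Heavy): Fleet A can switch to Moderate (-6 → 7). Not NE.
(Max, Light): Fleet A can switch to Moderate (-7 → 1). Not NE.
(Max, Moderate): Fleet B can switch to Light (-9 → 9). Not NE.
(Max, Heavy): Fleet A can switch to Moderate (2 → 7). Not NE.

none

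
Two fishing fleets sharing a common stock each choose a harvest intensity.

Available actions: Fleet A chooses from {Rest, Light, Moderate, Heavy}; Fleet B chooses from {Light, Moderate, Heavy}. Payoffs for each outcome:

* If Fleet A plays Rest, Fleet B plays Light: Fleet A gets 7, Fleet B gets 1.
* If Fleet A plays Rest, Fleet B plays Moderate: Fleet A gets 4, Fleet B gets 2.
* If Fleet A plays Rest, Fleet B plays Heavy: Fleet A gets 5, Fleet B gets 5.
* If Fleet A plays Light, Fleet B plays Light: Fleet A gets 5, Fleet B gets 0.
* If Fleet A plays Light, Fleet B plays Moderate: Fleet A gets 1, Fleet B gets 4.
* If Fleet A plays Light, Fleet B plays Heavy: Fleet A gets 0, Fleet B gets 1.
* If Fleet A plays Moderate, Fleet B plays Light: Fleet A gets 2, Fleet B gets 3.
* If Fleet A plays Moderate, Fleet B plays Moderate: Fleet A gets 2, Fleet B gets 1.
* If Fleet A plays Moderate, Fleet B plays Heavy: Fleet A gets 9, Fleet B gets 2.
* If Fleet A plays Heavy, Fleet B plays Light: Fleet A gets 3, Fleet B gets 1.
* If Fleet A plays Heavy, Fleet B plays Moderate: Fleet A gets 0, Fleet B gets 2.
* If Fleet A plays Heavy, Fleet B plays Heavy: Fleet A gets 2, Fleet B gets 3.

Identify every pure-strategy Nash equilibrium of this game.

For each strategy profile, look for a profitable unilateral deviation.
(Rest, Light): Fleet B can switch to Moderate (1 → 2). Not NE.
(Rest, Moderate): Fleet B can switch to Heavy (2 → 5). Not NE.
(Rest, Heavy): Fleet A can switch to Moderate (5 → 9). Not NE.
(Light, Light): Fleet A can switch to Rest (5 → 7). Not NE.
(Light, Moderate): Fleet A can switch to Rest (1 → 4). Not NE.
(Light, Heavy): Fleet A can switch to Rest (0 → 5). Not NE.
(Moderate, Light): Fleet A can switch to Rest (2 → 7). Not NE.
(Moderate, Moderate): Fleet A can switch to Rest (2 → 4). Not NE.
(The remaining 4 profiles each have a profitable deviation by the same check.)

No pure-strategy Nash equilibrium.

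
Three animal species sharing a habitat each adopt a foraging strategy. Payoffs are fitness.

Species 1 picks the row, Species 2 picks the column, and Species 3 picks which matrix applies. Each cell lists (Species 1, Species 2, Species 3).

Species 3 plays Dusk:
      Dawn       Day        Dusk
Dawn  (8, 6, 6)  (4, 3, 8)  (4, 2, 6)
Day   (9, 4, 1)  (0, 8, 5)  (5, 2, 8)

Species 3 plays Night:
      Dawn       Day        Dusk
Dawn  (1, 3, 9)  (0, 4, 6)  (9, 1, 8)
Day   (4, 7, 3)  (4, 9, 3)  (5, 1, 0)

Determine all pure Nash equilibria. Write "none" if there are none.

none

Species 1 against (Dawn, Dusk): payoffs 8, 9 → best response Day.
Species 1 against (Dawn, Night): payoffs 1, 4 → best response Day.
Species 1 against (Day, Dusk): payoffs 4, 0 → best response Dawn.
Species 1 against (Day, Night): payoffs 0, 4 → best response Day.
Species 1 against (Dusk, Dusk): payoffs 4, 5 → best response Day.
Species 1 against (Dusk, Night): payoffs 9, 5 → best response Dawn.
Species 2 against (Dawn, Dusk): payoffs 6, 3, 2 → best response Dawn.
Species 2 against (Dawn, Night): payoffs 3, 4, 1 → best response Day.
Species 2 against (Day, Dusk): payoffs 4, 8, 2 → best response Day.
Species 2 against (Day, Night): payoffs 7, 9, 1 → best response Day.
Species 3 against (Dawn, Dawn): payoffs 6, 9 → best response Night.
Species 3 against (Dawn, Day): payoffs 8, 6 → best response Dusk.
Species 3 against (Dawn, Dusk): payoffs 6, 8 → best response Night.
Species 3 against (Day, Dawn): payoffs 1, 3 → best response Night.
Species 3 against (Day, Day): payoffs 5, 3 → best response Dusk.
Species 3 against (Day, Dusk): payoffs 8, 0 → best response Dusk.
No profile is a mutual best response for all players.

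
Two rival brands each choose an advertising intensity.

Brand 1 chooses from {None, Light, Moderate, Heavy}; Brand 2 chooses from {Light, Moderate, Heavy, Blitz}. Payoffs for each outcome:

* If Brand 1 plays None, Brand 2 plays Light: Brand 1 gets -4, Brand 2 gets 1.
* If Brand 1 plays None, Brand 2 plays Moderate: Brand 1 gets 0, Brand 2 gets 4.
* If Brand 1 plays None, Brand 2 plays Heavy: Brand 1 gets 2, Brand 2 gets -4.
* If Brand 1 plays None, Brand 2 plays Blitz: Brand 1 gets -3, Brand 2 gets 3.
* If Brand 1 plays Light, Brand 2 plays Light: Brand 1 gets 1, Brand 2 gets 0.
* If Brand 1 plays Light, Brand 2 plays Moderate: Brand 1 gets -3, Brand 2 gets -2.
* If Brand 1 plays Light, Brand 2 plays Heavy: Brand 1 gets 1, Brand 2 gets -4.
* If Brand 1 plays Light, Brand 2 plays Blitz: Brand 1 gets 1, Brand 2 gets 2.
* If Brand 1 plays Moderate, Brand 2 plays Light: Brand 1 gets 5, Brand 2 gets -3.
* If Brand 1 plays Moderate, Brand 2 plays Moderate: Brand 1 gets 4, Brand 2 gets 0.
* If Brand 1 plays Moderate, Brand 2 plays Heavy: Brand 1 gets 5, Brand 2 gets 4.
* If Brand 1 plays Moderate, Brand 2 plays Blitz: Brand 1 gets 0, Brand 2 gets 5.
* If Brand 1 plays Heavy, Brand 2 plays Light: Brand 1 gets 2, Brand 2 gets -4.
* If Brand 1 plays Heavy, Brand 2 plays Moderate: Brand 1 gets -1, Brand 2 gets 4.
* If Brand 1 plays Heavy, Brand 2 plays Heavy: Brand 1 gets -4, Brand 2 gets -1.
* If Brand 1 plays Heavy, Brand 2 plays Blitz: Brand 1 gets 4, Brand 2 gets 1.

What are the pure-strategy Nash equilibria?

(None, Light): Brand 1 can switch to Light (-4 → 1). Not NE.
(None, Moderate): Brand 1 can switch to Moderate (0 → 4). Not NE.
(None, Heavy): Brand 1 can switch to Moderate (2 → 5). Not NE.
(None, Blitz): Brand 1 can switch to Light (-3 → 1). Not NE.
(Light, Light): Brand 1 can switch to Moderate (1 → 5). Not NE.
(Light, Moderate): Brand 1 can switch to None (-3 → 0). Not NE.
(The remaining 10 profiles each have a profitable deviation by the same check.)

none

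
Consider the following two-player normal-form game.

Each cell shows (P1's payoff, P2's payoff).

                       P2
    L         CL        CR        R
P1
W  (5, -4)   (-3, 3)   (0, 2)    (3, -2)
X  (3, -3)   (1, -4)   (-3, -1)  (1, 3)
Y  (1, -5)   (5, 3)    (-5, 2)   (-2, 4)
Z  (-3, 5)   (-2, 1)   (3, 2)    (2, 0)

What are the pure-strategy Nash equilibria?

P1 against L: payoffs 5, 3, 1, -3 → best response W.
P1 against CL: payoffs -3, 1, 5, -2 → best response Y.
P1 against CR: payoffs 0, -3, -5, 3 → best response Z.
P1 against R: payoffs 3, 1, -2, 2 → best response W.
P2 against W: payoffs -4, 3, 2, -2 → best response CL.
P2 against X: payoffs -3, -4, -1, 3 → best response R.
P2 against Y: payoffs -5, 3, 2, 4 → best response R.
P2 against Z: payoffs 5, 1, 2, 0 → best response L.
No profile is a mutual best response for all players.

No pure-strategy Nash equilibrium.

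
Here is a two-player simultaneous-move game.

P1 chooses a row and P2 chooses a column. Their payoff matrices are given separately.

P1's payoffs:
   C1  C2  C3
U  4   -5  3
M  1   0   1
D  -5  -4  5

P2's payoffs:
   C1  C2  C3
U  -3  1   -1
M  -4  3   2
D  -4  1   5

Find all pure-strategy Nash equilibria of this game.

Pure-strategy Nash equilibria: (M, C2); (D, C3)

(U, C1): P2 can switch to C2 (-3 → 1). Not NE.
(U, C2): P1 can switch to M (-5 → 0). Not NE.
(U, C3): P1 can switch to D (3 → 5). Not NE.
(M, C1): P1 can switch to U (1 → 4). Not NE.
(M, C2): P1 gets 0, best alternative -4; P2 gets 3, best alternative 2. No profitable deviation — NE.
(M, C3): P1 can switch to U (1 → 3). Not NE.
(D, C1): P1 can switch to U (-5 → 4). Not NE.
(D, C2): P1 can switch to M (-4 → 0). Not NE.
(D, C3): P1 gets 5, best alternative 3; P2 gets 5, best alternative 1. No profitable deviation — NE.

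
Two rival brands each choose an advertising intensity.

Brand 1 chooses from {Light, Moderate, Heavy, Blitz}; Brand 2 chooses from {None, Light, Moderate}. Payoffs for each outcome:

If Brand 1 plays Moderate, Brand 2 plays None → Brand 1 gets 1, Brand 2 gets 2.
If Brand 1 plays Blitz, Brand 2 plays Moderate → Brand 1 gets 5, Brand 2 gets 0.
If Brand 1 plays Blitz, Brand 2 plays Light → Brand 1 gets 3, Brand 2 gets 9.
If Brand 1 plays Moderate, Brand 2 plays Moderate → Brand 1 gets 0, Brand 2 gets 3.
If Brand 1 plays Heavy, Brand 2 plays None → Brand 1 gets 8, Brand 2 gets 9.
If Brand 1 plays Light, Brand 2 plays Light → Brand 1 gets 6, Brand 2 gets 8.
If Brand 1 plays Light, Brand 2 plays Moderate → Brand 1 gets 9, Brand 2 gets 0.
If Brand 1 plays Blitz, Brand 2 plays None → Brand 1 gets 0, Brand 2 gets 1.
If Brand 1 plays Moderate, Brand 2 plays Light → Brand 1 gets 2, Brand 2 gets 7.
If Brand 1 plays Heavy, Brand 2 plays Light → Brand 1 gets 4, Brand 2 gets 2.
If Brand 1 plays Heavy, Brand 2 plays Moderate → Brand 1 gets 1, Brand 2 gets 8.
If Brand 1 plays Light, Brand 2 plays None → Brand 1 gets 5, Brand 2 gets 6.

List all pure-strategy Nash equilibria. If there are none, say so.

(Light, None): Brand 1 can switch to Heavy (5 → 8). Not NE.
(Light, Light): Brand 1 gets 6, best alternative 4; Brand 2 gets 8, best alternative 6. No profitable deviation — NE.
(Light, Moderate): Brand 2 can switch to None (0 → 6). Not NE.
(Moderate, None): Brand 1 can switch to Light (1 → 5). Not NE.
(Moderate, Light): Brand 1 can switch to Light (2 → 6). Not NE.
(Moderate, Moderate): Brand 1 can switch to Light (0 → 9). Not NE.
(Heavy, None): Brand 1 gets 8, best alternative 5; Brand 2 gets 9, best alternative 8. No profitable deviation — NE.
(Heavy, Light): Brand 1 can switch to Light (4 → 6). Not NE.
(Heavy, Moderate): Brand 1 can switch to Light (1 → 9). Not NE.
(Blitz, None): Brand 1 can switch to Light (0 → 5). Not NE.
(The remaining 2 profiles each have a profitable deviation by the same check.)

The pure Nash equilibria are (Light, Light); (Heavy, None).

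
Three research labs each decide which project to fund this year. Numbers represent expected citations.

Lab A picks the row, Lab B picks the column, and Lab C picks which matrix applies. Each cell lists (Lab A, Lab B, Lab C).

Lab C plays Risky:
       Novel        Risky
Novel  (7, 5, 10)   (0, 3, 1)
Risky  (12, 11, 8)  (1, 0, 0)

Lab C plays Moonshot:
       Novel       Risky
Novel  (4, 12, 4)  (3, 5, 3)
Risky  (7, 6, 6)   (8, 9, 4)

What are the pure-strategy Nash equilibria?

Lab A against (Novel, Risky): payoffs 7, 12 → best response Risky.
Lab A against (Novel, Moonshot): payoffs 4, 7 → best response Risky.
Lab A against (Risky, Risky): payoffs 0, 1 → best response Risky.
Lab A against (Risky, Moonshot): payoffs 3, 8 → best response Risky.
Lab B against (Novel, Risky): payoffs 5, 3 → best response Novel.
Lab B against (Novel, Moonshot): payoffs 12, 5 → best response Novel.
Lab B against (Risky, Risky): payoffs 11, 0 → best response Novel.
Lab B against (Risky, Moonshot): payoffs 6, 9 → best response Risky.
Lab C against (Novel, Novel): payoffs 10, 4 → best response Risky.
Lab C against (Novel, Risky): payoffs 1, 3 → best response Moonshot.
Lab C against (Risky, Novel): payoffs 8, 6 → best response Risky.
Lab C against (Risky, Risky): payoffs 0, 4 → best response Moonshot.
Mutual best responses: (Risky, Novel, Risky); (Risky, Risky, Moonshot).

Pure-strategy Nash equilibria: (Risky, Novel, Risky); (Risky, Risky, Moonshot)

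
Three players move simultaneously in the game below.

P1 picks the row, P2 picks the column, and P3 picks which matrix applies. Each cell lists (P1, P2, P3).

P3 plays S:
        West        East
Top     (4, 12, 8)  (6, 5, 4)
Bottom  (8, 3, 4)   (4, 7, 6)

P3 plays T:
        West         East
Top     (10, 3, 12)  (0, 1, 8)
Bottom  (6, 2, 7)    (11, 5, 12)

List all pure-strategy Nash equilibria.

The pure Nash equilibria are (Top, West, T); (Bottom, East, T).

P1 against (West, S): payoffs 4, 8 → best response Bottom.
P1 against (West, T): payoffs 10, 6 → best response Top.
P1 against (East, S): payoffs 6, 4 → best response Top.
P1 against (East, T): payoffs 0, 11 → best response Bottom.
P2 against (Top, S): payoffs 12, 5 → best response West.
P2 against (Top, T): payoffs 3, 1 → best response West.
P2 against (Bottom, S): payoffs 3, 7 → best response East.
P2 against (Bottom, T): payoffs 2, 5 → best response East.
P3 against (Top, West): payoffs 8, 12 → best response T.
P3 against (Top, East): payoffs 4, 8 → best response T.
P3 against (Bottom, West): payoffs 4, 7 → best response T.
P3 against (Bottom, East): payoffs 6, 12 → best response T.
Mutual best responses: (Top, West, T); (Bottom, East, T).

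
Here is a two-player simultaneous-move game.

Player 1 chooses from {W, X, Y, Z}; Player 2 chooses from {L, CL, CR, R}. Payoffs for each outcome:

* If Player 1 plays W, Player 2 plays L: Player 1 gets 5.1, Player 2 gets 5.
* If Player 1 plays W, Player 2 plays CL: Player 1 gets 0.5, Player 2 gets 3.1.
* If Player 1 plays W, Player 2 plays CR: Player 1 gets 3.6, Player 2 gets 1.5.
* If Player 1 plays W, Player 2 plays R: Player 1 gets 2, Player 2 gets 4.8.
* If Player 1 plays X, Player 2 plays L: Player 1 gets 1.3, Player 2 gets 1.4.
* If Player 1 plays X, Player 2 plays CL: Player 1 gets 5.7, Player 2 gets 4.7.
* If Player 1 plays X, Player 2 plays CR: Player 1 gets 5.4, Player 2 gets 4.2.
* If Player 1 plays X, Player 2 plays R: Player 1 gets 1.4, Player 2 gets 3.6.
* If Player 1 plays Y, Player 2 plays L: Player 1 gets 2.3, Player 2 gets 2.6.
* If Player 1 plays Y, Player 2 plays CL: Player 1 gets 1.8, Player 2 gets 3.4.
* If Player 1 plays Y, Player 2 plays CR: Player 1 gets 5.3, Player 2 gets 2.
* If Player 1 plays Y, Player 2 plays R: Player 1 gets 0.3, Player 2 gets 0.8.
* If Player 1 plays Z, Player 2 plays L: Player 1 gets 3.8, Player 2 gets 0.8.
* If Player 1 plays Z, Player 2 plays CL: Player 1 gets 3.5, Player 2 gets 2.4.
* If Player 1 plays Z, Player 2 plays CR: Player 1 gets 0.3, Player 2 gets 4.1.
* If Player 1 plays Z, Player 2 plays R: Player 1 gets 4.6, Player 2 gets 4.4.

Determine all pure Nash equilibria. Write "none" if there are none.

For each strategy profile, look for a profitable unilateral deviation.
(W, L): Player 1 gets 5.1, best alternative 3.8; Player 2 gets 5, best alternative 4.8. No profitable deviation — NE.
(W, CL): Player 1 can switch to X (0.5 → 5.7). Not NE.
(W, CR): Player 1 can switch to X (3.6 → 5.4). Not NE.
(W, R): Player 1 can switch to Z (2 → 4.6). Not NE.
(X, L): Player 1 can switch to W (1.3 → 5.1). Not NE.
(X, CL): Player 1 gets 5.7, best alternative 3.5; Player 2 gets 4.7, best alternative 4.2. No profitable deviation — NE.
(X, CR): Player 2 can switch to CL (4.2 → 4.7). Not NE.
(X, R): Player 1 can switch to W (1.4 → 2). Not NE.
(Y, L): Player 1 can switch to W (2.3 → 5.1). Not NE.
(Y, CL): Player 1 can switch to X (1.8 → 5.7). Not NE.
(Y, CR): Player 1 can switch to X (5.3 → 5.4). Not NE.
(Y, R): Player 1 can switch to W (0.3 → 2). Not NE.
(Z, R): Player 1 gets 4.6, best alternative 2; Player 2 gets 4.4, best alternative 4.1. No profitable deviation — NE.
(The remaining 3 profiles each have a profitable deviation by the same check.)

Pure-strategy Nash equilibria: (W, L), (X, CL), (Z, R)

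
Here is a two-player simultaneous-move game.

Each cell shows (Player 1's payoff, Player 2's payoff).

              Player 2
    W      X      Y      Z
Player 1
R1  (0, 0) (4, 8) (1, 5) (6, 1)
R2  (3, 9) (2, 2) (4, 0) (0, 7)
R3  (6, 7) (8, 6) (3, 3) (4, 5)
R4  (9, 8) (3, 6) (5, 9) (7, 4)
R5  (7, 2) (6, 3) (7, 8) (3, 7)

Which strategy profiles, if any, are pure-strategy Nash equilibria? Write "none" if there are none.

Pure NE: (R5, Y)

Player 1 against W: payoffs 0, 3, 6, 9, 7 → best response R4.
Player 1 against X: payoffs 4, 2, 8, 3, 6 → best response R3.
Player 1 against Y: payoffs 1, 4, 3, 5, 7 → best response R5.
Player 1 against Z: payoffs 6, 0, 4, 7, 3 → best response R4.
Player 2 against R1: payoffs 0, 8, 5, 1 → best response X.
Player 2 against R2: payoffs 9, 2, 0, 7 → best response W.
Player 2 against R3: payoffs 7, 6, 3, 5 → best response W.
Player 2 against R4: payoffs 8, 6, 9, 4 → best response Y.
Player 2 against R5: payoffs 2, 3, 8, 7 → best response Y.
Mutual best responses: (R5, Y).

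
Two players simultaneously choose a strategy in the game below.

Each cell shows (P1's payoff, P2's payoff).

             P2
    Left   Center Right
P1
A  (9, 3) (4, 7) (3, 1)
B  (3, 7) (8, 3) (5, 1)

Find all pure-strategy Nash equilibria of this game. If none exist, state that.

No pure-strategy Nash equilibrium.

(A, Left): P2 can switch to Center (3 → 7). Not NE.
(A, Center): P1 can switch to B (4 → 8). Not NE.
(A, Right): P1 can switch to B (3 → 5). Not NE.
(B, Left): P1 can switch to A (3 → 9). Not NE.
(B, Center): P2 can switch to Left (3 → 7). Not NE.
(B, Right): P2 can switch to Left (1 → 7). Not NE.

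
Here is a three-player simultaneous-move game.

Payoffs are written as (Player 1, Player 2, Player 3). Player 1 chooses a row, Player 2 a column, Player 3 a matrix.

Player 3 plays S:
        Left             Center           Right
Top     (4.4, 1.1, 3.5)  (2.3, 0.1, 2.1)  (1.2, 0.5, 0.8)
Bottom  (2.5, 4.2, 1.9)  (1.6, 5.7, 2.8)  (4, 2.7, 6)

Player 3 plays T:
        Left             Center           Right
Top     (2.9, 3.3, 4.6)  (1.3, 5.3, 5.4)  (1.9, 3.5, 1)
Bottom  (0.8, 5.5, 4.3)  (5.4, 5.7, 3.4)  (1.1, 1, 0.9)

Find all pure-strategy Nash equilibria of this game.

Player 1 against (Left, S): payoffs 4.4, 2.5 → best response Top.
Player 1 against (Left, T): payoffs 2.9, 0.8 → best response Top.
Player 1 against (Center, S): payoffs 2.3, 1.6 → best response Top.
Player 1 against (Center, T): payoffs 1.3, 5.4 → best response Bottom.
Player 1 against (Right, S): payoffs 1.2, 4 → best response Bottom.
Player 1 against (Right, T): payoffs 1.9, 1.1 → best response Top.
Player 2 against (Top, S): payoffs 1.1, 0.1, 0.5 → best response Left.
Player 2 against (Top, T): payoffs 3.3, 5.3, 3.5 → best response Center.
Player 2 against (Bottom, S): payoffs 4.2, 5.7, 2.7 → best response Center.
Player 2 against (Bottom, T): payoffs 5.5, 5.7, 1 → best response Center.
Player 3 against (Top, Left): payoffs 3.5, 4.6 → best response T.
Player 3 against (Top, Center): payoffs 2.1, 5.4 → best response T.
Player 3 against (Top, Right): payoffs 0.8, 1 → best response T.
Player 3 against (Bottom, Left): payoffs 1.9, 4.3 → best response T.
Player 3 against (Bottom, Center): payoffs 2.8, 3.4 → best response T.
Player 3 against (Bottom, Right): payoffs 6, 0.9 → best response S.
Mutual best responses: (Bottom, Center, T).

The unique pure-strategy Nash equilibrium is (Bottom, Center, T).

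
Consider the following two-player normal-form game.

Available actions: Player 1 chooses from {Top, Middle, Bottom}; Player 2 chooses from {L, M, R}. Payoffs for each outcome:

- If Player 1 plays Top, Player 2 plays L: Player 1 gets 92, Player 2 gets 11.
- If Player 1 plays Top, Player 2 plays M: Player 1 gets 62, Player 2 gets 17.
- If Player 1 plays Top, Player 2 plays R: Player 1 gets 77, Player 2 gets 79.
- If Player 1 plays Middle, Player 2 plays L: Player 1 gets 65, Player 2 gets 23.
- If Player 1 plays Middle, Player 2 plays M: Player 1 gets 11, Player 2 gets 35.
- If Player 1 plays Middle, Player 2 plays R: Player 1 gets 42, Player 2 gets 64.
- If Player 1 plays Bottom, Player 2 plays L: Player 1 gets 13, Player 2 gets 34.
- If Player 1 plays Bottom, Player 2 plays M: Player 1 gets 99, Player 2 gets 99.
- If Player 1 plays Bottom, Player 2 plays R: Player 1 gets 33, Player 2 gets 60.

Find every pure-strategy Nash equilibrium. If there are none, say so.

Pure-strategy Nash equilibria: (Top, R), (Bottom, M)

Player 1 against L: payoffs 92, 65, 13 → best response Top.
Player 1 against M: payoffs 62, 11, 99 → best response Bottom.
Player 1 against R: payoffs 77, 42, 33 → best response Top.
Player 2 against Top: payoffs 11, 17, 79 → best response R.
Player 2 against Middle: payoffs 23, 35, 64 → best response R.
Player 2 against Bottom: payoffs 34, 99, 60 → best response M.
Mutual best responses: (Top, R); (Bottom, M).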